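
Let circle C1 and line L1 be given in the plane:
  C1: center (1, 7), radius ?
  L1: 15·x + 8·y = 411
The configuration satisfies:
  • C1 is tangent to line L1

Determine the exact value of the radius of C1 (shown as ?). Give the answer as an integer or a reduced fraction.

20

1. [C1‖L1]  r_C1² − 400 = 0  ⇒  r_C1 = 20 (r>0 drops 1)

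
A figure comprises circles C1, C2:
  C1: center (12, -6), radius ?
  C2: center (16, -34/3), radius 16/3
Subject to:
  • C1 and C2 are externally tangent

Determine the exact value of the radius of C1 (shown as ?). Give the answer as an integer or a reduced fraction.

1. [ext C1·C2]  r_C1² + (32/3)r_C1 − 16 = 0  ⇒  r_C1 = 4/3 (r>0 drops 1)

4/3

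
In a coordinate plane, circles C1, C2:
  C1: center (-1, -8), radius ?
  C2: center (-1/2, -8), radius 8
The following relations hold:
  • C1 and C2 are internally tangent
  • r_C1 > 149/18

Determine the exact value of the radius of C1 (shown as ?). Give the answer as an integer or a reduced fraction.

17/2

1. [int C1,C2]  r_C1² − 16r_C1 + 255/4 = 0  ⇒  r_C1 = 15/2 or 17/2
2. given r_C1 > 149/18: keep 17/2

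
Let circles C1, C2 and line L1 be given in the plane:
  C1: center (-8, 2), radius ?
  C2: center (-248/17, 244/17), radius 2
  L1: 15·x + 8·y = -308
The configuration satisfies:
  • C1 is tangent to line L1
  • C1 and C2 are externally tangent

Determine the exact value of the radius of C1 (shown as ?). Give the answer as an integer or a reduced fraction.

1. [C1‖L1]  r_C1² − 144 = 0  ⇒  r_C1 = 12 (r>0 drops 1)
2. [ext C1·C2]  r_C1² + 4r_C1 − 192 = 0  ⇒  r_C1 = 12 (r>0 drops 1)

12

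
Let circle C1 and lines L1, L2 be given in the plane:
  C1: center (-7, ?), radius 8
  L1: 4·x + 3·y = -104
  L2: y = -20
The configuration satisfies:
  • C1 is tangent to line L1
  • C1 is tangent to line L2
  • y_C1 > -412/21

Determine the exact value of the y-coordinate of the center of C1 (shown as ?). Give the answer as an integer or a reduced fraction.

1. [C1‖L1]  y_C1² + (152/3)y_C1 + 464 = 0  ⇒  y_C1 = -116/3 or -12
2. [C1‖L2]  y_C1² + 40y_C1 + 336 = 0  ⇒  y_C1 = -28 or -12

-12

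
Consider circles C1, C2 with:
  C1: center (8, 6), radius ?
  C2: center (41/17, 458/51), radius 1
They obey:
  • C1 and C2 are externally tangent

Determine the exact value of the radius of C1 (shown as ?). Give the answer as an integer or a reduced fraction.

1. [ext C1·C2]  r_C1² + 2r_C1 − 352/9 = 0  ⇒  r_C1 = 16/3 (r>0 drops 1)

16/3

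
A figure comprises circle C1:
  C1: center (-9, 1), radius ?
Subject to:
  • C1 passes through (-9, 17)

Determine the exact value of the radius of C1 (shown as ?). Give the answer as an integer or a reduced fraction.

1. [C1∋P]  r_C1² − 256 = 0  ⇒  r_C1 = 16 (r>0 drops 1)

16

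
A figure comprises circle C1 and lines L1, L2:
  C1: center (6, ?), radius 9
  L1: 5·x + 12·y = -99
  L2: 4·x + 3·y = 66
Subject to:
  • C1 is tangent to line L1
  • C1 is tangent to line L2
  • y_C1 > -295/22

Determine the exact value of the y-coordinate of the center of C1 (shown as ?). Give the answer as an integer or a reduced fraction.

1. [C1‖L1]  y_C1² + (43/2)y_C1 + 41/2 = 0  ⇒  y_C1 = -41/2 or -1
2. [C1‖L2]  y_C1² − 28y_C1 − 29 = 0  ⇒  y_C1 = -1 or 29

-1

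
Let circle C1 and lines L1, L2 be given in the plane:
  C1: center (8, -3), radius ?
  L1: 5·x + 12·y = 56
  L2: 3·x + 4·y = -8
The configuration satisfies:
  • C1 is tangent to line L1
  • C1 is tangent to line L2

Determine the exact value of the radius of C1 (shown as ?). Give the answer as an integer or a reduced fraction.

1. [C1‖L1]  r_C1² − 16 = 0  ⇒  r_C1 = 4 (r>0 drops 1)
2. [C1‖L2]  r_C1² − 16 = 0  ⇒  r_C1 = 4 (r>0 drops 1)

4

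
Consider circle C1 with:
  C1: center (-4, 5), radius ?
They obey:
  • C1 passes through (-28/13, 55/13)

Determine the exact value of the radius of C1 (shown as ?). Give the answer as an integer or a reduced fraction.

1. [C1∋P]  r_C1² − 4 = 0  ⇒  r_C1 = 2 (r>0 drops 1)

2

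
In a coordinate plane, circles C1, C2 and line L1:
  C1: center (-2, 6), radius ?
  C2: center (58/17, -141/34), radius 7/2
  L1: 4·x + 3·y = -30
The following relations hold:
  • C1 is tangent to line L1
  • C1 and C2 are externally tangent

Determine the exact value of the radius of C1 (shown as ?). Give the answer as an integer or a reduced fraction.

8

1. [C1‖L1]  r_C1² − 64 = 0  ⇒  r_C1 = 8 (r>0 drops 1)
2. [ext C1·C2]  r_C1² + 7r_C1 − 120 = 0  ⇒  r_C1 = 8 (r>0 drops 1)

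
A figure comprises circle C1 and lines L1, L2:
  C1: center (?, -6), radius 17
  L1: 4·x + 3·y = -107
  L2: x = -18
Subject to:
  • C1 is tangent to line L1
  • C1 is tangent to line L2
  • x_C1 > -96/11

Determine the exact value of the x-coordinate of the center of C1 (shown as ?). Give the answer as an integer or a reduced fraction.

1. [C1‖L1]  x_C1² + (89/2)x_C1 + 87/2 = 0  ⇒  x_C1 = -87/2 or -1
2. [C1‖L2]  x_C1² + 36x_C1 + 35 = 0  ⇒  x_C1 = -35 or -1

-1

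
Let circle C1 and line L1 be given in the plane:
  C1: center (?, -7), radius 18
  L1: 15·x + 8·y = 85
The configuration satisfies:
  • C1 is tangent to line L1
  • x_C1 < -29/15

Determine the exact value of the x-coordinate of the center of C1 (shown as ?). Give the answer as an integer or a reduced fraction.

-11

1. [C1‖L1]  x_C1² − (94/5)x_C1 − 1639/5 = 0  ⇒  x_C1 = -11 or 149/5
2. given x_C1 < -29/15: keep -11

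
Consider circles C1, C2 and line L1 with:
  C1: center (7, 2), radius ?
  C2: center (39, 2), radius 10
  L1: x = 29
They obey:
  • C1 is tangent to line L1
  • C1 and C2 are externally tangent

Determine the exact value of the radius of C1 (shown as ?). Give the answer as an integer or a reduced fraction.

22

1. [C1‖L1]  r_C1² − 484 = 0  ⇒  r_C1 = 22 (r>0 drops 1)
2. [ext C1·C2]  r_C1² + 20r_C1 − 924 = 0  ⇒  r_C1 = 22 (r>0 drops 1)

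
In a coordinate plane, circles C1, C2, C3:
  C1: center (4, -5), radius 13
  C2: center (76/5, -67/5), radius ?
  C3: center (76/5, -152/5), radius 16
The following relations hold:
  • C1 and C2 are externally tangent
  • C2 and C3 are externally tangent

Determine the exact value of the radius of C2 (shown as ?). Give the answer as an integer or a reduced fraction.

1. [ext C1·C2]  r_C2² + 26r_C2 − 27 = 0  ⇒  r_C2 = 1 (r>0 drops 1)
2. [ext C2·C3]  r_C2² + 32r_C2 − 33 = 0  ⇒  r_C2 = 1 (r>0 drops 1)

1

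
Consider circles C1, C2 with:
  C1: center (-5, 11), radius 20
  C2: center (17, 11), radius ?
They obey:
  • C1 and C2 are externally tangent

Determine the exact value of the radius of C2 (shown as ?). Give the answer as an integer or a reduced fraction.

2

1. [ext C1·C2]  r_C2² + 40r_C2 − 84 = 0  ⇒  r_C2 = 2 (r>0 drops 1)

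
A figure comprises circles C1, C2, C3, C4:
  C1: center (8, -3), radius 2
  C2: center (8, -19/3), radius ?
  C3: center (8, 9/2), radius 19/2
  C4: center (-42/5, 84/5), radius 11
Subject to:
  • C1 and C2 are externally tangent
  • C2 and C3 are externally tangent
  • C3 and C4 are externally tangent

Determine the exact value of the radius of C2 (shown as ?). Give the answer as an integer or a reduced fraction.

1. [ext C1·C2]  r_C2² + 4r_C2 − 64/9 = 0  ⇒  r_C2 = 4/3 (r>0 drops 1)
2. [ext C2·C3]  r_C2² + 19r_C2 − 244/9 = 0  ⇒  r_C2 = 4/3 (r>0 drops 1)

4/3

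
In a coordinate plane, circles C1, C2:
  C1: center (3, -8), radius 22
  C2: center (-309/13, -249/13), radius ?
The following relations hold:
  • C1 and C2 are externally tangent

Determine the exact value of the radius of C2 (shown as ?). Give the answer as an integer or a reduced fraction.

1. [ext C1·C2]  r_C2² + 44r_C2 − 357 = 0  ⇒  r_C2 = 7 (r>0 drops 1)

7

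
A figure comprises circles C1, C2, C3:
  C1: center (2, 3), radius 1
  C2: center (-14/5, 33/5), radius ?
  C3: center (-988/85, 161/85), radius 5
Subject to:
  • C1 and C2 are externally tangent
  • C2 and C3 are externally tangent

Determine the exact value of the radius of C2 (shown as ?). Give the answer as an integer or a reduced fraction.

5

1. [ext C1·C2]  r_C2² + 2r_C2 − 35 = 0  ⇒  r_C2 = 5 (r>0 drops 1)
2. [ext C2·C3]  r_C2² + 10r_C2 − 75 = 0  ⇒  r_C2 = 5 (r>0 drops 1)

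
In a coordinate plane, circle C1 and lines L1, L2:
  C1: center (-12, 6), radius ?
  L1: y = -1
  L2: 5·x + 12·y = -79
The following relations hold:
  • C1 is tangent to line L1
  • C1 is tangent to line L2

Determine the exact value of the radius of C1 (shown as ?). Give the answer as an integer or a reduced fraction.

1. [C1‖L1]  r_C1² − 49 = 0  ⇒  r_C1 = 7 (r>0 drops 1)
2. [C1‖L2]  r_C1² − 49 = 0  ⇒  r_C1 = 7 (r>0 drops 1)

7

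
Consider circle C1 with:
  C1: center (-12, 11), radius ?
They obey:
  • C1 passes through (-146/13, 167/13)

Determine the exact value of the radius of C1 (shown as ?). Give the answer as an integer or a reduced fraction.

2

1. [C1∋P]  r_C1² − 4 = 0  ⇒  r_C1 = 2 (r>0 drops 1)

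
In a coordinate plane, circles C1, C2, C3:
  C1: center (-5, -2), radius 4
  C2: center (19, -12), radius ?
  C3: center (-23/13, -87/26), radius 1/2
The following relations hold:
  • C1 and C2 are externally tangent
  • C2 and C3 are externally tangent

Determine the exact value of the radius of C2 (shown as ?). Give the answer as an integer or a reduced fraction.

1. [ext C1·C2]  r_C2² + 8r_C2 − 660 = 0  ⇒  r_C2 = 22 (r>0 drops 1)
2. [ext C2·C3]  r_C2² + 1r_C2 − 506 = 0  ⇒  r_C2 = 22 (r>0 drops 1)

22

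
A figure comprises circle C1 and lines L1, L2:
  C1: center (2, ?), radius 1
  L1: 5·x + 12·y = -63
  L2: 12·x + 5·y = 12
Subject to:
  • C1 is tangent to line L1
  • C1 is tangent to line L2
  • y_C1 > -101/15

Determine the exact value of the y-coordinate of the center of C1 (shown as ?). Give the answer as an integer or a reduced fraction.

1. [C1‖L1]  y_C1² + (73/6)y_C1 + 215/6 = 0  ⇒  y_C1 = -43/6 or -5
2. [C1‖L2]  y_C1² + (24/5)y_C1 − 1 = 0  ⇒  y_C1 = -5 or 1/5

-5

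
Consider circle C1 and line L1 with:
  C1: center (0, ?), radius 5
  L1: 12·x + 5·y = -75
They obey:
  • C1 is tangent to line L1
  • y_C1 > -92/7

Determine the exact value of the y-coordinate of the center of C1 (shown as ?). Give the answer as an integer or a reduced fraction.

-2

1. [C1‖L1]  y_C1² + 30y_C1 + 56 = 0  ⇒  y_C1 = -28 or -2
2. given y_C1 > -92/7: keep -2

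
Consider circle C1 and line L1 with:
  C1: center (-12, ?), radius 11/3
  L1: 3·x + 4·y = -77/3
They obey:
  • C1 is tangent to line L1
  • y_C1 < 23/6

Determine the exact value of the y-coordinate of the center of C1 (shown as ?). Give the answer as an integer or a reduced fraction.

-2

1. [C1‖L1]  y_C1² − (31/6)y_C1 − 43/3 = 0  ⇒  y_C1 = -2 or 43/6
2. given y_C1 < 23/6: keep -2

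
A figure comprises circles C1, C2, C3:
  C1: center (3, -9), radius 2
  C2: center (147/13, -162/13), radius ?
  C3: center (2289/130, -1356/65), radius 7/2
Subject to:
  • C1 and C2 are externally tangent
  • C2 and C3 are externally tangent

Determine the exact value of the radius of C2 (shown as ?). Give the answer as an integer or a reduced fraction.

1. [ext C1·C2]  r_C2² + 4r_C2 − 77 = 0  ⇒  r_C2 = 7 (r>0 drops 1)
2. [ext C2·C3]  r_C2² + 7r_C2 − 98 = 0  ⇒  r_C2 = 7 (r>0 drops 1)

7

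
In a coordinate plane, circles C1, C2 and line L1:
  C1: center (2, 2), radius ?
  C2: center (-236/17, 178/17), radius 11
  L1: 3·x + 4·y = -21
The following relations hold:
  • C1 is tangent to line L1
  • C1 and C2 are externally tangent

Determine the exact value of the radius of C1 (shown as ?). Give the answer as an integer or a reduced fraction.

7

1. [C1‖L1]  r_C1² − 49 = 0  ⇒  r_C1 = 7 (r>0 drops 1)
2. [ext C1·C2]  r_C1² + 22r_C1 − 203 = 0  ⇒  r_C1 = 7 (r>0 drops 1)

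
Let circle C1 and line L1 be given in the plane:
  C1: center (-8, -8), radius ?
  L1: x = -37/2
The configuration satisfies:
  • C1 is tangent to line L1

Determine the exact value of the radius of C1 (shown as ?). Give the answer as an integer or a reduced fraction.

21/2

1. [C1‖L1]  r_C1² − 441/4 = 0  ⇒  r_C1 = 21/2 (r>0 drops 1)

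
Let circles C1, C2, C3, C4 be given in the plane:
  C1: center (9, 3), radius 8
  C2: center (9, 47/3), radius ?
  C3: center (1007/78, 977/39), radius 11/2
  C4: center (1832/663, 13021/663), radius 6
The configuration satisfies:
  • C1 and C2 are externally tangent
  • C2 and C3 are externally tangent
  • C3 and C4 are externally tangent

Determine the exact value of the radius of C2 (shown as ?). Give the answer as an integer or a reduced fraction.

14/3

1. [ext C1·C2]  r_C2² + 16r_C2 − 868/9 = 0  ⇒  r_C2 = 14/3 (r>0 drops 1)
2. [ext C2·C3]  r_C2² + 11r_C2 − 658/9 = 0  ⇒  r_C2 = 14/3 (r>0 drops 1)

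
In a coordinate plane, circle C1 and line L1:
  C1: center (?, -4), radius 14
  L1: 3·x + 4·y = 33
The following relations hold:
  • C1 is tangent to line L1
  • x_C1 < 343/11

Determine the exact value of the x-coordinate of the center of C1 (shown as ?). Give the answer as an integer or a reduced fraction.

1. [C1‖L1]  x_C1² − (98/3)x_C1 − 833/3 = 0  ⇒  x_C1 = -7 or 119/3
2. given x_C1 < 343/11: keep -7

-7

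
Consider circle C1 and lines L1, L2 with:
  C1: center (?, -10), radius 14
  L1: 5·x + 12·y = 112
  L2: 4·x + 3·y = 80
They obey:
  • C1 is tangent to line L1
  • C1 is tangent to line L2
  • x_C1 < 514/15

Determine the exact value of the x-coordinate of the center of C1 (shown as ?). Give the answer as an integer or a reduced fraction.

1. [C1‖L1]  x_C1² − (464/5)x_C1 + 828 = 0  ⇒  x_C1 = 10 or 414/5
2. [C1‖L2]  x_C1² − 55x_C1 + 450 = 0  ⇒  x_C1 = 10 or 45

10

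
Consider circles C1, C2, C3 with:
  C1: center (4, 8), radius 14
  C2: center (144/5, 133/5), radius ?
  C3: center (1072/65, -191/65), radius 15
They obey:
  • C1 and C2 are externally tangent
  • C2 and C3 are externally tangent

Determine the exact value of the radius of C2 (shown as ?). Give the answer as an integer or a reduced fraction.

17

1. [ext C1·C2]  r_C2² + 28r_C2 − 765 = 0  ⇒  r_C2 = 17 (r>0 drops 1)
2. [ext C2·C3]  r_C2² + 30r_C2 − 799 = 0  ⇒  r_C2 = 17 (r>0 drops 1)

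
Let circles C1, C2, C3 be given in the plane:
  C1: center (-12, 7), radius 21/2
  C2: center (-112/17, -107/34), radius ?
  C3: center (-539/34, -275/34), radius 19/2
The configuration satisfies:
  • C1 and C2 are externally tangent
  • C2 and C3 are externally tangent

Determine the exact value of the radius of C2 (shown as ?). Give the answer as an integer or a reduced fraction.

1

1. [ext C1·C2]  r_C2² + 21r_C2 − 22 = 0  ⇒  r_C2 = 1 (r>0 drops 1)
2. [ext C2·C3]  r_C2² + 19r_C2 − 20 = 0  ⇒  r_C2 = 1 (r>0 drops 1)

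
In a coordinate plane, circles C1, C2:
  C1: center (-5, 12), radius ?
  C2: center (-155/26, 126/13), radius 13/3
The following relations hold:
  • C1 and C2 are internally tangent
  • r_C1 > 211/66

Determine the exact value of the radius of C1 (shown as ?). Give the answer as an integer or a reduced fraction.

1. [int C1,C2]  r_C1² − (26/3)r_C1 + 451/36 = 0  ⇒  r_C1 = 11/6 or 41/6
2. given r_C1 > 211/66: keep 41/6

41/6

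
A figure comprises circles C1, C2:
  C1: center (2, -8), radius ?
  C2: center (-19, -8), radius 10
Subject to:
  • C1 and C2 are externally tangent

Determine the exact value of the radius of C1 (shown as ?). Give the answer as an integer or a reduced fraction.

1. [ext C1·C2]  r_C1² + 20r_C1 − 341 = 0  ⇒  r_C1 = 11 (r>0 drops 1)

11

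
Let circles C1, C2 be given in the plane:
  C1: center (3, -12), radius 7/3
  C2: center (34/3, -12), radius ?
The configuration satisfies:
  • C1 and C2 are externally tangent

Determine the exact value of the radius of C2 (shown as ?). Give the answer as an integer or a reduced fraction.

1. [ext C1·C2]  r_C2² + (14/3)r_C2 − 64 = 0  ⇒  r_C2 = 6 (r>0 drops 1)

6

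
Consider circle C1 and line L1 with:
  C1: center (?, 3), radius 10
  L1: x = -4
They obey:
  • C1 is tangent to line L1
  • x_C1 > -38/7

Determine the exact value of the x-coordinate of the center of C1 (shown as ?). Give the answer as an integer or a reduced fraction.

6

1. [C1‖L1]  x_C1² + 8x_C1 − 84 = 0  ⇒  x_C1 = -14 or 6
2. given x_C1 > -38/7: keep 6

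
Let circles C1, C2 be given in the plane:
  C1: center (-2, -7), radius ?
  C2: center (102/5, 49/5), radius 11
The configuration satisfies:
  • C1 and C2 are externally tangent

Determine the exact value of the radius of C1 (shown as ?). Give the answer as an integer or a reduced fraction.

17

1. [ext C1·C2]  r_C1² + 22r_C1 − 663 = 0  ⇒  r_C1 = 17 (r>0 drops 1)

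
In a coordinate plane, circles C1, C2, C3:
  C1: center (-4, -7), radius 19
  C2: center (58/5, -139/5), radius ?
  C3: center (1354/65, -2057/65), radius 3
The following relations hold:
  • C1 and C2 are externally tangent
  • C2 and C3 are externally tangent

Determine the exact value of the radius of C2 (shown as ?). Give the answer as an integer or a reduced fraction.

1. [ext C1·C2]  r_C2² + 38r_C2 − 315 = 0  ⇒  r_C2 = 7 (r>0 drops 1)
2. [ext C2·C3]  r_C2² + 6r_C2 − 91 = 0  ⇒  r_C2 = 7 (r>0 drops 1)

7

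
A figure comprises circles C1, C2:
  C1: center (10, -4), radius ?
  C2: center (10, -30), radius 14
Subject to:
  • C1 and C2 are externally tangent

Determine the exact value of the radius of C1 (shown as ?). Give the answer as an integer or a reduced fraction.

1. [ext C1·C2]  r_C1² + 28r_C1 − 480 = 0  ⇒  r_C1 = 12 (r>0 drops 1)

12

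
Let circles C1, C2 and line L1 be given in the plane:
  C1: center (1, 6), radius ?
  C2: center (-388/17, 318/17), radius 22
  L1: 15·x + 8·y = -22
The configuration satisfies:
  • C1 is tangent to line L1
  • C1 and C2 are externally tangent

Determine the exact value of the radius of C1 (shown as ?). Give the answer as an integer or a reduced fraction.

1. [C1‖L1]  r_C1² − 25 = 0  ⇒  r_C1 = 5 (r>0 drops 1)
2. [ext C1·C2]  r_C1² + 44r_C1 − 245 = 0  ⇒  r_C1 = 5 (r>0 drops 1)

5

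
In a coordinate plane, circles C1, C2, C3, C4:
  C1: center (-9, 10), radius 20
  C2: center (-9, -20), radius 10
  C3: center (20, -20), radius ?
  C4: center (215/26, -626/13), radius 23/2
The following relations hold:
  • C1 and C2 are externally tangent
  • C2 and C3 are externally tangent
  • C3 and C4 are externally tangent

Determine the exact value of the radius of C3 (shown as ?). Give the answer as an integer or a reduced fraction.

1. [ext C2·C3]  r_C3² + 20r_C3 − 741 = 0  ⇒  r_C3 = 19 (r>0 drops 1)
2. [ext C3·C4]  r_C3² + 23r_C3 − 798 = 0  ⇒  r_C3 = 19 (r>0 drops 1)

19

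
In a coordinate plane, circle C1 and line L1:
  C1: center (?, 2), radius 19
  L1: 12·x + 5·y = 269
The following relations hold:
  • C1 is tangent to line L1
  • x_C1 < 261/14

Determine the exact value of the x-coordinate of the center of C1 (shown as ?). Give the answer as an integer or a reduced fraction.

1. [C1‖L1]  x_C1² − (259/6)x_C1 + 253/6 = 0  ⇒  x_C1 = 1 or 253/6
2. given x_C1 < 261/14: keep 1

1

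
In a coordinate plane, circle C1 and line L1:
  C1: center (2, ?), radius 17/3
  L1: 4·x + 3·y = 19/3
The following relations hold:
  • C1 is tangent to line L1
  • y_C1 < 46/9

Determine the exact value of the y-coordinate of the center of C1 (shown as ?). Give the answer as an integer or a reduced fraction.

-10

1. [C1‖L1]  y_C1² + (10/9)y_C1 − 800/9 = 0  ⇒  y_C1 = -10 or 80/9
2. given y_C1 < 46/9: keep -10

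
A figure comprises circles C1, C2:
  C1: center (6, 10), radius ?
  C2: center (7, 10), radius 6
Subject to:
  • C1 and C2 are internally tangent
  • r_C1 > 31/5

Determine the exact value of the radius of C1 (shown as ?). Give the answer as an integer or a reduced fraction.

7

1. [int C1,C2]  r_C1² − 12r_C1 + 35 = 0  ⇒  r_C1 = 5 or 7
2. given r_C1 > 31/5: keep 7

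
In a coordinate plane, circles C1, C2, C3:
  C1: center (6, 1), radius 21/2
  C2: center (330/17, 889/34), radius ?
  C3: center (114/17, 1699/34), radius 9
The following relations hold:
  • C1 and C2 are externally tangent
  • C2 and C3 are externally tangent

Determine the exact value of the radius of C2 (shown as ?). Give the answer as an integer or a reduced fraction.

18

1. [ext C1·C2]  r_C2² + 21r_C2 − 702 = 0  ⇒  r_C2 = 18 (r>0 drops 1)
2. [ext C2·C3]  r_C2² + 18r_C2 − 648 = 0  ⇒  r_C2 = 18 (r>0 drops 1)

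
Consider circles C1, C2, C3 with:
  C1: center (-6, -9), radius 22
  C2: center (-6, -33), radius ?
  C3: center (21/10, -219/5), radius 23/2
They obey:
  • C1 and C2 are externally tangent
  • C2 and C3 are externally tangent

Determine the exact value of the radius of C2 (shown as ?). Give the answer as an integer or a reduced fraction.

2

1. [ext C1·C2]  r_C2² + 44r_C2 − 92 = 0  ⇒  r_C2 = 2 (r>0 drops 1)
2. [ext C2·C3]  r_C2² + 23r_C2 − 50 = 0  ⇒  r_C2 = 2 (r>0 drops 1)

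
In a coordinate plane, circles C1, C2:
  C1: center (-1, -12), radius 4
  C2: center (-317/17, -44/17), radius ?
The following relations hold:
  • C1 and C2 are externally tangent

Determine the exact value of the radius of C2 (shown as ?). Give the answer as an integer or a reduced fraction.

16

1. [ext C1·C2]  r_C2² + 8r_C2 − 384 = 0  ⇒  r_C2 = 16 (r>0 drops 1)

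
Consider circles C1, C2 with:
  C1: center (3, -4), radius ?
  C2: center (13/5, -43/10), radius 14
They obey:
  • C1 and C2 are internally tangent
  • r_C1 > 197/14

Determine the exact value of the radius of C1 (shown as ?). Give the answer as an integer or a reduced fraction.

1. [int C1,C2]  r_C1² − 28r_C1 + 783/4 = 0  ⇒  r_C1 = 27/2 or 29/2
2. given r_C1 > 197/14: keep 29/2

29/2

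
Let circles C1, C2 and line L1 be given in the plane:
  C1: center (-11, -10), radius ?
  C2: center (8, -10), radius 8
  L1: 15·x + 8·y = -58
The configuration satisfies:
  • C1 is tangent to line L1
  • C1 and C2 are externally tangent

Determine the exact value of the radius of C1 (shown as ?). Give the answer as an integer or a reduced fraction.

1. [C1‖L1]  r_C1² − 121 = 0  ⇒  r_C1 = 11 (r>0 drops 1)
2. [ext C1·C2]  r_C1² + 16r_C1 − 297 = 0  ⇒  r_C1 = 11 (r>0 drops 1)

11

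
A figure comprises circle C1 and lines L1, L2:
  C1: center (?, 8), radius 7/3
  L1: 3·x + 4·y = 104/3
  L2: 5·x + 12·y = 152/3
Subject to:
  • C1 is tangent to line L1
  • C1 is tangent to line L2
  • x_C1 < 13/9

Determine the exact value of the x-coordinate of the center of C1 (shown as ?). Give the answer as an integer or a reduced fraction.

1. [C1‖L1]  x_C1² − (16/9)x_C1 − 43/3 = 0  ⇒  x_C1 = -3 or 43/9
2. [C1‖L2]  x_C1² + (272/15)x_C1 + 227/5 = 0  ⇒  x_C1 = -227/15 or -3

-3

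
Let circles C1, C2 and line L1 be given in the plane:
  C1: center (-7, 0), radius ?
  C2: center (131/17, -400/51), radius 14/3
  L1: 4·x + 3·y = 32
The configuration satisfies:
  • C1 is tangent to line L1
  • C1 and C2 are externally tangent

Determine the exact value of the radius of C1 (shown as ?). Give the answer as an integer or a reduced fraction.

12

1. [C1‖L1]  r_C1² − 144 = 0  ⇒  r_C1 = 12 (r>0 drops 1)
2. [ext C1·C2]  r_C1² + (28/3)r_C1 − 256 = 0  ⇒  r_C1 = 12 (r>0 drops 1)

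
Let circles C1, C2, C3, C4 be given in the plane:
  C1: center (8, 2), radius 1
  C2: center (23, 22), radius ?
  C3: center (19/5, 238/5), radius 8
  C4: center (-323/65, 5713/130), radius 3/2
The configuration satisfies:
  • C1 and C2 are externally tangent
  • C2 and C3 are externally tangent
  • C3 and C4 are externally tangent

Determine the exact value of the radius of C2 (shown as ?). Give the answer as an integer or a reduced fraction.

24

1. [ext C1·C2]  r_C2² + 2r_C2 − 624 = 0  ⇒  r_C2 = 24 (r>0 drops 1)
2. [ext C2·C3]  r_C2² + 16r_C2 − 960 = 0  ⇒  r_C2 = 24 (r>0 drops 1)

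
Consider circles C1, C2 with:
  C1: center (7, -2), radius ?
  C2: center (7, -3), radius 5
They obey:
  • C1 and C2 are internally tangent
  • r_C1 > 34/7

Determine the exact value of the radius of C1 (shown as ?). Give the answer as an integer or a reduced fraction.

6

1. [int C1,C2]  r_C1² − 10r_C1 + 24 = 0  ⇒  r_C1 = 4 or 6
2. given r_C1 > 34/7: keep 6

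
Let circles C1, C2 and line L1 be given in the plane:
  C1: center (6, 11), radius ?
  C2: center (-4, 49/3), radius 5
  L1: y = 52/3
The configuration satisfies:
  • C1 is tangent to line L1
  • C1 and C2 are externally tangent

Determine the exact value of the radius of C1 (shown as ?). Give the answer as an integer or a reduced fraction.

19/3

1. [C1‖L1]  r_C1² − 361/9 = 0  ⇒  r_C1 = 19/3 (r>0 drops 1)
2. [ext C1·C2]  r_C1² + 10r_C1 − 931/9 = 0  ⇒  r_C1 = 19/3 (r>0 drops 1)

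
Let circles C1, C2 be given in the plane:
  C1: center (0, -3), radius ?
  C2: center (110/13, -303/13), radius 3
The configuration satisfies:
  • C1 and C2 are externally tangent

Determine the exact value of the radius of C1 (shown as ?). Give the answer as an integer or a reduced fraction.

19

1. [ext C1·C2]  r_C1² + 6r_C1 − 475 = 0  ⇒  r_C1 = 19 (r>0 drops 1)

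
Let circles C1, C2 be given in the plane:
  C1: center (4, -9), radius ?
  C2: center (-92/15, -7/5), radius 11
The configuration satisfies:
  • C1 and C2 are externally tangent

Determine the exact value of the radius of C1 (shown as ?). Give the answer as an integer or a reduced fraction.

5/3

1. [ext C1·C2]  r_C1² + 22r_C1 − 355/9 = 0  ⇒  r_C1 = 5/3 (r>0 drops 1)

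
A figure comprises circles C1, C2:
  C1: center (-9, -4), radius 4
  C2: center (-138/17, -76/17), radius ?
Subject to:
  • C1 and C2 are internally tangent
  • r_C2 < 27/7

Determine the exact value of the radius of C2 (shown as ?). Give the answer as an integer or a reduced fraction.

1. [int C1,C2]  r_C2² − 8r_C2 + 15 = 0  ⇒  r_C2 = 3 or 5
2. given r_C2 < 27/7: keep 3

3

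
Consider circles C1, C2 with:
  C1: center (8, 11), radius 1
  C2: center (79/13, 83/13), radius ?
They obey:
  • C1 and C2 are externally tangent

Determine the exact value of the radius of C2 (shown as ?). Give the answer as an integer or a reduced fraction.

4

1. [ext C1·C2]  r_C2² + 2r_C2 − 24 = 0  ⇒  r_C2 = 4 (r>0 drops 1)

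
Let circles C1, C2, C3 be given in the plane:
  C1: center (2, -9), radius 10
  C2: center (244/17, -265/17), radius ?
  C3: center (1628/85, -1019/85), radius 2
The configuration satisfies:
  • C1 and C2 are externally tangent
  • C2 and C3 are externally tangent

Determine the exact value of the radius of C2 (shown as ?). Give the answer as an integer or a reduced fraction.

4

1. [ext C1·C2]  r_C2² + 20r_C2 − 96 = 0  ⇒  r_C2 = 4 (r>0 drops 1)
2. [ext C2·C3]  r_C2² + 4r_C2 − 32 = 0  ⇒  r_C2 = 4 (r>0 drops 1)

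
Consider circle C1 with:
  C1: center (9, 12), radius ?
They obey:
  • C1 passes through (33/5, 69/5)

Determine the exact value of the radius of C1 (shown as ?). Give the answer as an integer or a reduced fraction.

3

1. [C1∋P]  r_C1² − 9 = 0  ⇒  r_C1 = 3 (r>0 drops 1)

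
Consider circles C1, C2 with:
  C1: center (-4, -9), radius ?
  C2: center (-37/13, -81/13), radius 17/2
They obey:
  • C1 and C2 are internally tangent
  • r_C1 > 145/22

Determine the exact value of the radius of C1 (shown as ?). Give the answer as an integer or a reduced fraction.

23/2

1. [int C1,C2]  r_C1² − 17r_C1 + 253/4 = 0  ⇒  r_C1 = 11/2 or 23/2
2. given r_C1 > 145/22: keep 23/2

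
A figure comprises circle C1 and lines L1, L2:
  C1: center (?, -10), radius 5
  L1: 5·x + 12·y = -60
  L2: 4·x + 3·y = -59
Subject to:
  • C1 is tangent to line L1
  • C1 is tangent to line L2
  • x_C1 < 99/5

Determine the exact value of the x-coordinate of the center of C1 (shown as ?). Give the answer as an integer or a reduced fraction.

1. [C1‖L1]  x_C1² − 24x_C1 − 25 = 0  ⇒  x_C1 = -1 or 25
2. [C1‖L2]  x_C1² + (29/2)x_C1 + 27/2 = 0  ⇒  x_C1 = -27/2 or -1

-1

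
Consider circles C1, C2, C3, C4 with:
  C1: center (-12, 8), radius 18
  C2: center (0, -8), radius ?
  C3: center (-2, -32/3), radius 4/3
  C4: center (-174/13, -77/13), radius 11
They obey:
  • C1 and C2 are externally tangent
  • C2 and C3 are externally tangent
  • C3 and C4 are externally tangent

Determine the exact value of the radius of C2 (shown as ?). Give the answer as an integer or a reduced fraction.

2

1. [ext C1·C2]  r_C2² + 36r_C2 − 76 = 0  ⇒  r_C2 = 2 (r>0 drops 1)
2. [ext C2·C3]  r_C2² + (8/3)r_C2 − 28/3 = 0  ⇒  r_C2 = 2 (r>0 drops 1)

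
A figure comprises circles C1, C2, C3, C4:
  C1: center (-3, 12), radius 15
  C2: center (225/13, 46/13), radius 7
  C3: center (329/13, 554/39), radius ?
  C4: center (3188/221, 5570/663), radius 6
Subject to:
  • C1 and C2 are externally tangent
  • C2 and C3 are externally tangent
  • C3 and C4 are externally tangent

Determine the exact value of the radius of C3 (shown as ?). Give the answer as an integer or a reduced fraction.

19/3

1. [ext C2·C3]  r_C3² + 14r_C3 − 1159/9 = 0  ⇒  r_C3 = 19/3 (r>0 drops 1)
2. [ext C3·C4]  r_C3² + 12r_C3 − 1045/9 = 0  ⇒  r_C3 = 19/3 (r>0 drops 1)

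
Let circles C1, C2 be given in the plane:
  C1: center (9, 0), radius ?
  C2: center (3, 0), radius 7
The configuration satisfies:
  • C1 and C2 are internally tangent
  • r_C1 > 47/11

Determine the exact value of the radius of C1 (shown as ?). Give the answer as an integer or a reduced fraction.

13

1. [int C1,C2]  r_C1² − 14r_C1 + 13 = 0  ⇒  r_C1 = 1 or 13
2. given r_C1 > 47/11: keep 13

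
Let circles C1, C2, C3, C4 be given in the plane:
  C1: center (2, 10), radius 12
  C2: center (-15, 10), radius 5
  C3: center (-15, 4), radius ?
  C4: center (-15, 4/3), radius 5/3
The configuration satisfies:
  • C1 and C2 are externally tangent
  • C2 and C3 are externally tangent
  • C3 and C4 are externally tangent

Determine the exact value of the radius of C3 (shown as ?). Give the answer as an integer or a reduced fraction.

1. [ext C2·C3]  r_C3² + 10r_C3 − 11 = 0  ⇒  r_C3 = 1 (r>0 drops 1)
2. [ext C3·C4]  r_C3² + (10/3)r_C3 − 13/3 = 0  ⇒  r_C3 = 1 (r>0 drops 1)

1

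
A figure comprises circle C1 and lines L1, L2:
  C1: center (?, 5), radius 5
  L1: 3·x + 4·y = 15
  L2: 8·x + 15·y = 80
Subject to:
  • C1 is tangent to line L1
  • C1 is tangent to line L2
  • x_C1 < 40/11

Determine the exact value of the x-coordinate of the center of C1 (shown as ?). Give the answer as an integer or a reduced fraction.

1. [C1‖L1]  x_C1² + (10/3)x_C1 − 200/3 = 0  ⇒  x_C1 = -10 or 20/3
2. [C1‖L2]  x_C1² − (5/4)x_C1 − 225/2 = 0  ⇒  x_C1 = -10 or 45/4

-10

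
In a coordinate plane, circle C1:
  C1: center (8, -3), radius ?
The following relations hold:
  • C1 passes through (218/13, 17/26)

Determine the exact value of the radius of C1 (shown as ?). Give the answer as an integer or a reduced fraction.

1. [C1∋P]  r_C1² − 361/4 = 0  ⇒  r_C1 = 19/2 (r>0 drops 1)

19/2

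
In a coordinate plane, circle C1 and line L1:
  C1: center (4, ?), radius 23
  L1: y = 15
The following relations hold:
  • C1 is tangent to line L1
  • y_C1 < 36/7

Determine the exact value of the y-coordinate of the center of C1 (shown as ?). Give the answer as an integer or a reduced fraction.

-8

1. [C1‖L1]  y_C1² − 30y_C1 − 304 = 0  ⇒  y_C1 = -8 or 38
2. given y_C1 < 36/7: keep -8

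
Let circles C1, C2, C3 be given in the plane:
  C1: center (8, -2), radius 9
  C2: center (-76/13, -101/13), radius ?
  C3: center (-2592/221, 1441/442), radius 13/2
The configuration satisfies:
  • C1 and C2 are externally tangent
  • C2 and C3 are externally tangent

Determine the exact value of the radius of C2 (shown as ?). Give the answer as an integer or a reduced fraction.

6

1. [ext C1·C2]  r_C2² + 18r_C2 − 144 = 0  ⇒  r_C2 = 6 (r>0 drops 1)
2. [ext C2·C3]  r_C2² + 13r_C2 − 114 = 0  ⇒  r_C2 = 6 (r>0 drops 1)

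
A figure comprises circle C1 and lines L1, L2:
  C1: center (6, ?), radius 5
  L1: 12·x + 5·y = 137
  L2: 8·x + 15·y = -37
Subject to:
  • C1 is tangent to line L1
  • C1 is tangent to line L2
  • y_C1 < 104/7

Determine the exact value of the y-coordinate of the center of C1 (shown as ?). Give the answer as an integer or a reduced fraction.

0

1. [C1‖L1]  y_C1² − 26y_C1 = 0  ⇒  y_C1 = 0 or 26
2. [C1‖L2]  y_C1² + (34/3)y_C1 = 0  ⇒  y_C1 = -34/3 or 0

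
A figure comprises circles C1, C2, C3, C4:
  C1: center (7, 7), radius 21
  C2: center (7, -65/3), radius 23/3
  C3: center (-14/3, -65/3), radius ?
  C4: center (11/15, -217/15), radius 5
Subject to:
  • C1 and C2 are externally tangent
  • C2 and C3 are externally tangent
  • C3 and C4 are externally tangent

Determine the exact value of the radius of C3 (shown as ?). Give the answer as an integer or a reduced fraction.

1. [ext C2·C3]  r_C3² + (46/3)r_C3 − 232/3 = 0  ⇒  r_C3 = 4 (r>0 drops 1)
2. [ext C3·C4]  r_C3² + 10r_C3 − 56 = 0  ⇒  r_C3 = 4 (r>0 drops 1)

4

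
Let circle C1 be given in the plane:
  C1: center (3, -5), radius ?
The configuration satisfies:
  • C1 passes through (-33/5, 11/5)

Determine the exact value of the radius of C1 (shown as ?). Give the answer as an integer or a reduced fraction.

12

1. [C1∋P]  r_C1² − 144 = 0  ⇒  r_C1 = 12 (r>0 drops 1)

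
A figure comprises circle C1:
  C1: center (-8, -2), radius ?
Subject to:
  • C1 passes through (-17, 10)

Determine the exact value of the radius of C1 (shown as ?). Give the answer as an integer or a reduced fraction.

15

1. [C1∋P]  r_C1² − 225 = 0  ⇒  r_C1 = 15 (r>0 drops 1)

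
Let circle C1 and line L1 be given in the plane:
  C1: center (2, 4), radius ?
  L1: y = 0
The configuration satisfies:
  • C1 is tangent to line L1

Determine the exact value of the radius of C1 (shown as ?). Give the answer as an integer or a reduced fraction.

4

1. [C1‖L1]  r_C1² − 16 = 0  ⇒  r_C1 = 4 (r>0 drops 1)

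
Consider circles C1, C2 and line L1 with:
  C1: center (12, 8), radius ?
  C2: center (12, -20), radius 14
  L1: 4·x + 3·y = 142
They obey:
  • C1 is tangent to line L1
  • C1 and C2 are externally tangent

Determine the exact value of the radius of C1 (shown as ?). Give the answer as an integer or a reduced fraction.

1. [C1‖L1]  r_C1² − 196 = 0  ⇒  r_C1 = 14 (r>0 drops 1)
2. [ext C1·C2]  r_C1² + 28r_C1 − 588 = 0  ⇒  r_C1 = 14 (r>0 drops 1)

14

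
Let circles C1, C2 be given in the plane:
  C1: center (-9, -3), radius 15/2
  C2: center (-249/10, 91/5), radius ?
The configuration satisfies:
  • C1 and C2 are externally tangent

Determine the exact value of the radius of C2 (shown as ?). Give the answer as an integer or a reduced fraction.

19

1. [ext C1·C2]  r_C2² + 15r_C2 − 646 = 0  ⇒  r_C2 = 19 (r>0 drops 1)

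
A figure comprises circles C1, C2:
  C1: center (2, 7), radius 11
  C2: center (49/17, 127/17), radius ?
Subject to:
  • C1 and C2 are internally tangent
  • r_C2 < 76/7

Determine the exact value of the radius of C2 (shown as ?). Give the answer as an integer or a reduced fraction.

1. [int C1,C2]  r_C2² − 22r_C2 + 120 = 0  ⇒  r_C2 = 10 or 12
2. given r_C2 < 76/7: keep 10

10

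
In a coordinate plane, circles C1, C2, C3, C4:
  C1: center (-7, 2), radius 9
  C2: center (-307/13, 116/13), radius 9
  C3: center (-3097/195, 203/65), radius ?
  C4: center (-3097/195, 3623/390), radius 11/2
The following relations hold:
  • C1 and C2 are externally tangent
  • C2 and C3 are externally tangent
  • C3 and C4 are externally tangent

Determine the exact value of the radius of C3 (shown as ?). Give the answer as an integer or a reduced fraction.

2/3

1. [ext C2·C3]  r_C3² + 18r_C3 − 112/9 = 0  ⇒  r_C3 = 2/3 (r>0 drops 1)
2. [ext C3·C4]  r_C3² + 11r_C3 − 70/9 = 0  ⇒  r_C3 = 2/3 (r>0 drops 1)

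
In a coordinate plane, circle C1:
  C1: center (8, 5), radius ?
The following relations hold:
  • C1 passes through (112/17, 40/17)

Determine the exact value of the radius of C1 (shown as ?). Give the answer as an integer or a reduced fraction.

3

1. [C1∋P]  r_C1² − 9 = 0  ⇒  r_C1 = 3 (r>0 drops 1)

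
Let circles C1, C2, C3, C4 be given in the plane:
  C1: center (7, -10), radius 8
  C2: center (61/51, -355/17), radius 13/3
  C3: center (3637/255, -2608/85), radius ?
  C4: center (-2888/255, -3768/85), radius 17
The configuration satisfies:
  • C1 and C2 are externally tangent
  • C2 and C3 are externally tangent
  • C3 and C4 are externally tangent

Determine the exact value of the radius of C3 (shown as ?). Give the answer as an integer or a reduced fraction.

12

1. [ext C2·C3]  r_C3² + (26/3)r_C3 − 248 = 0  ⇒  r_C3 = 12 (r>0 drops 1)
2. [ext C3·C4]  r_C3² + 34r_C3 − 552 = 0  ⇒  r_C3 = 12 (r>0 drops 1)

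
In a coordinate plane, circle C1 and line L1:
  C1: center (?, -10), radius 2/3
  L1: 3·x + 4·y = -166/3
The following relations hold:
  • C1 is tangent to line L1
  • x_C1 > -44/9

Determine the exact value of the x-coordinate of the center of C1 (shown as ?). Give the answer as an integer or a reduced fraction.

-4

1. [C1‖L1]  x_C1² + (92/9)x_C1 + 224/9 = 0  ⇒  x_C1 = -56/9 or -4
2. given x_C1 > -44/9: keep -4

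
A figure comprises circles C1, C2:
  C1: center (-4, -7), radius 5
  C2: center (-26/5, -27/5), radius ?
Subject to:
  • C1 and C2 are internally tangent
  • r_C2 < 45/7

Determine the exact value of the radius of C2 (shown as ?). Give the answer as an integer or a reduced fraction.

1. [int C1,C2]  r_C2² − 10r_C2 + 21 = 0  ⇒  r_C2 = 3 or 7
2. given r_C2 < 45/7: keep 3

3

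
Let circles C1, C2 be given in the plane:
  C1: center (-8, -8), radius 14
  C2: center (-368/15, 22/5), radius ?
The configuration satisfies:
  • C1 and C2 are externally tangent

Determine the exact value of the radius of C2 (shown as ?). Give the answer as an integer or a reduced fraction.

20/3

1. [ext C1·C2]  r_C2² + 28r_C2 − 2080/9 = 0  ⇒  r_C2 = 20/3 (r>0 drops 1)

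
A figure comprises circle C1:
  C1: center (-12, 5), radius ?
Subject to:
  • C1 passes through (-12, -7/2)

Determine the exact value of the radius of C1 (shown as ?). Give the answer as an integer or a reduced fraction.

1. [C1∋P]  r_C1² − 289/4 = 0  ⇒  r_C1 = 17/2 (r>0 drops 1)

17/2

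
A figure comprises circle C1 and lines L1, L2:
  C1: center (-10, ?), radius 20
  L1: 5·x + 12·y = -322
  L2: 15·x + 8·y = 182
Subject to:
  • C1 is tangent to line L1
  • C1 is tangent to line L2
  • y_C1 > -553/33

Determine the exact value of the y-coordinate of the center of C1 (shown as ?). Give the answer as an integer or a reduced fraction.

1. [C1‖L1]  y_C1² + (136/3)y_C1 + 133/3 = 0  ⇒  y_C1 = -133/3 or -1
2. [C1‖L2]  y_C1² − 83y_C1 − 84 = 0  ⇒  y_C1 = -1 or 84

-1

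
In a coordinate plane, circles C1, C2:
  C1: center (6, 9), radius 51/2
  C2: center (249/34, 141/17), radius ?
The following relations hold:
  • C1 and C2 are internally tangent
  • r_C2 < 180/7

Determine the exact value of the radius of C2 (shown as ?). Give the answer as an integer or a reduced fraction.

1. [int C1,C2]  r_C2² − 51r_C2 + 648 = 0  ⇒  r_C2 = 24 or 27
2. given r_C2 < 180/7: keep 24

24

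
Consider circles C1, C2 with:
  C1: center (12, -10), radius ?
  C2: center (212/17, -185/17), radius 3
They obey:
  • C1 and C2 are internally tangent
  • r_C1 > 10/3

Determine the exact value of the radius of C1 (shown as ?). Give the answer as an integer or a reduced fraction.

4

1. [int C1,C2]  r_C1² − 6r_C1 + 8 = 0  ⇒  r_C1 = 2 or 4
2. given r_C1 > 10/3: keep 4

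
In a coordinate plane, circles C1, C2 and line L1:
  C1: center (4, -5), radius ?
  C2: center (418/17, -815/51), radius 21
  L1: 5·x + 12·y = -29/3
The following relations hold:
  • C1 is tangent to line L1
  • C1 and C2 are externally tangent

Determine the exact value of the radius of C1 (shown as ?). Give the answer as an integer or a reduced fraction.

1. [C1‖L1]  r_C1² − 49/9 = 0  ⇒  r_C1 = 7/3 (r>0 drops 1)
2. [ext C1·C2]  r_C1² + 42r_C1 − 931/9 = 0  ⇒  r_C1 = 7/3 (r>0 drops 1)

7/3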